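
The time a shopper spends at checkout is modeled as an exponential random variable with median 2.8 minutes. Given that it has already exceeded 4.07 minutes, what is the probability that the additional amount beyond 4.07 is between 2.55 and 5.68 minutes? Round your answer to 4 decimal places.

For an exponential, median = ln(2)/λ, so λ = ln 2 / 2.8 = 0.247553 per minute.
Memoryless: the residual past 4.07 is again Exp(λ).
P(2.55 < residual < 5.68) = e^(−λ·2.55) − e^(−λ·5.68) = 0.53192 − 0.24510 ≈ 0.2868.

0.2868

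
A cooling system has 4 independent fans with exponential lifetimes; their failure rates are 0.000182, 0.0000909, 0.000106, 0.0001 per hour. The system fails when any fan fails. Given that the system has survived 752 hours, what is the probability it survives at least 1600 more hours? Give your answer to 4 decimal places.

0.4648

Time to first failure ~ Exp(Σλ) with Σλ = 0.0004789.
By memorylessness, P(T > 752+1600 | T > 752) = P(T > 1600) = e^(−0.0004789·1600) ≈ 0.4648.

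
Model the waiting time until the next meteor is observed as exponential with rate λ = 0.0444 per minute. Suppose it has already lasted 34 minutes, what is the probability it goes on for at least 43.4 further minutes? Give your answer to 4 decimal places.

0.1456

The exponential is memoryless, so the remaining time is again Exp(λ): the condition X > 34 is irrelevant.
P(X > 43.4) = e^(−1.927) ≈ 0.1456.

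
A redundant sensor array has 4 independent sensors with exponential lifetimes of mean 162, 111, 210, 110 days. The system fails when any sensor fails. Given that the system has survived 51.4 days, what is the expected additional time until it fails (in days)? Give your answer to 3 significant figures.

34.4

First-failure rate Σλ = 1/162 + 1/111 + 1/210 + 1/110 = 0.0290347.
By memorylessness the expected residual is 1/Σλ = 34.4416 days, regardless of the 51.4 already elapsed.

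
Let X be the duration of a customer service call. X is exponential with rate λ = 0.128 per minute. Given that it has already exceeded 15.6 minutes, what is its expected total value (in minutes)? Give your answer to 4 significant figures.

By memorylessness, E[X | X > 15.6] = 15.6 + 1/λ = 15.6 + 7.8125 = 23.4125 minutes.

23.41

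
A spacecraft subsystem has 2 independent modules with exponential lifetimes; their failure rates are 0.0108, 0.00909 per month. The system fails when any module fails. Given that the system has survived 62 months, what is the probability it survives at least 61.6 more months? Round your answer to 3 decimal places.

Time to first failure ~ Exp(Σλ) with Σλ = 0.01989.
By memorylessness, P(T > 62+61.6 | T > 62) = P(T > 61.6) = e^(−0.01989·61.6) ≈ 0.294.

0.294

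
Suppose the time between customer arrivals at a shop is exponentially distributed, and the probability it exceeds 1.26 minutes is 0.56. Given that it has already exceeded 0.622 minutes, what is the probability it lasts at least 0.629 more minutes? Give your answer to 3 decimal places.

From e^(−λ·1.26) = 0.56, λ = −ln(0.56)/1.26 = 0.460173.
Memoryless: P(X > 0.622+0.629 | X > 0.622) = P(X > 0.629) = e^(−0.460173·0.629) ≈ 0.749.

0.749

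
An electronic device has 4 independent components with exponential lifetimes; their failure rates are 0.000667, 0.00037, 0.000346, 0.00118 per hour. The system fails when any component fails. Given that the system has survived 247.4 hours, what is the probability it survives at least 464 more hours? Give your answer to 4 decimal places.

Time to first failure ~ Exp(Σλ) with Σλ = 0.002563.
By memorylessness, P(T > 247.4+464 | T > 247.4) = P(T > 464) = e^(−0.002563·464) ≈ 0.3045.

0.3045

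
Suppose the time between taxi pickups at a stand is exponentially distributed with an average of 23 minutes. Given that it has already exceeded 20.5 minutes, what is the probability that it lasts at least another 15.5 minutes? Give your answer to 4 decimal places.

The rate is λ = 1/23 = 0.0434783 per minute.
P(X > s+t | X > s) = e^(−λ(s+t))/e^(−λs) = e^(−λt), independent of s = 20.5.
P(X > 15.5) = e^(−0.67391) ≈ 0.5097.

0.5097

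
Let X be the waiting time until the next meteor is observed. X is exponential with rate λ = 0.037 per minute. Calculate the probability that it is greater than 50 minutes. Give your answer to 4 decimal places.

0.1572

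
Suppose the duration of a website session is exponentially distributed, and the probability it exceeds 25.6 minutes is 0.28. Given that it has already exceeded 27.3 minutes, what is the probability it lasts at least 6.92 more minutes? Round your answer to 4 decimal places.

0.7089

From e^(−λ·25.6) = 0.28, λ = −ln(0.28)/25.6 = 0.0497252.
Memoryless: P(X > 27.3+6.92 | X > 27.3) = P(X > 6.92) = e^(−0.0497252·6.92) ≈ 0.7089.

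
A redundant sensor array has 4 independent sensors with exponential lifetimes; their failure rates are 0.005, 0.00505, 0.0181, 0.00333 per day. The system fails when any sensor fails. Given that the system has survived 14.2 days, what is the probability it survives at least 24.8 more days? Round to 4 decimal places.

0.4581

Time to first failure ~ Exp(Σλ) with Σλ = 0.03148.
By memorylessness, P(T > 14.2+24.8 | T > 14.2) = P(T > 24.8) = e^(−0.03148·24.8) ≈ 0.4581.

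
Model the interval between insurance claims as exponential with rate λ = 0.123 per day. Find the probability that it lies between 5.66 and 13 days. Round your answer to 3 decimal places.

0.296

P(5.66 < X < 13) = e^(−λ·5.66) − e^(−λ·13) = 0.49849 − 0.20210 ≈ 0.296.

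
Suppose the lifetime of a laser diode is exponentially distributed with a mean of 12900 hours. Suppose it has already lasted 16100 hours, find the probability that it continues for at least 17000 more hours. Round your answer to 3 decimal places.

0.268

The rate is λ = 1/12900 = 0.0000775194 per hour.
P(X > s+t | X > s) = e^(−λ(s+t))/e^(−λs) = e^(−λt), independent of s = 16100.
P(X > 17000) = e^(−1.3178) ≈ 0.268.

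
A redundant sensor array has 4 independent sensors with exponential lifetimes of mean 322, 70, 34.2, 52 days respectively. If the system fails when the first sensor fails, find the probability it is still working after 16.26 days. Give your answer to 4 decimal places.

0.3427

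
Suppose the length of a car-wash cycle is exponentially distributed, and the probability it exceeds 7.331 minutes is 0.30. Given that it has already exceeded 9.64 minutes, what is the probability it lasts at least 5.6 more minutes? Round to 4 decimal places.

From e^(−λ·7.331) = 0.30, λ = −ln(0.30)/7.331 = 0.16423.
Memoryless: P(X > 9.64+5.6 | X > 9.64) = P(X > 5.6) = e^(−0.16423·5.6) ≈ 0.3986.

0.3986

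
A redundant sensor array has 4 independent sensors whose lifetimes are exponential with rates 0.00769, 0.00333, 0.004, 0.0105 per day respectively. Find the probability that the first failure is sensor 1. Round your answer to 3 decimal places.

0.301

The time to first failure is exponential with rate Σλ = 0.00769 + 0.00333 + 0.004 + 0.0105 = 0.02552.
P(sensor 1 first) = λ_1/Σλ = 0.00769/0.02552 ≈ 0.301.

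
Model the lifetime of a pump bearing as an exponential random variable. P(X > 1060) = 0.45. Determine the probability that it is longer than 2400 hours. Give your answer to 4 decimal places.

0.1640

e^(−λ·1060) = 0.45 ⇒ λ = −ln(0.45)/1060 = 0.000753309.
P(X > 2400) = e^(−0.000753309·2400) = e^(−1.8079) ≈ 0.1640.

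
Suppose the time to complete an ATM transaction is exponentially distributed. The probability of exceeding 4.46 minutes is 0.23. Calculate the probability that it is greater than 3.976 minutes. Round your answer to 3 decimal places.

0.270

e^(−λ·4.46) = 0.23 ⇒ λ = −ln(0.23)/4.46 = 0.329524.
P(X > 3.976) = e^(−0.329524·3.976) = e^(−1.3102) ≈ 0.270.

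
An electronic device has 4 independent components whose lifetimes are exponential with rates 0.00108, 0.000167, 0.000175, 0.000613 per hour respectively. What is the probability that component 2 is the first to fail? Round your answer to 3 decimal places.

0.082

The time to first failure is exponential with rate Σλ = 0.00108 + 0.000167 + 0.000175 + 0.000613 = 0.002035.
P(component 2 first) = λ_2/Σλ = 0.000167/0.002035 ≈ 0.082.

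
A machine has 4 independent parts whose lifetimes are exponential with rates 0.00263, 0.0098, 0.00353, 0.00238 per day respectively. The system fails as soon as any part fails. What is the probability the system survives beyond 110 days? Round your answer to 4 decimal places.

0.1330

The time to first failure is exponential with rate Σλ = 0.00263 + 0.0098 + 0.00353 + 0.00238 = 0.01834.
P(min > 110) = e^(−0.01834·110) = e^(−2.0174) ≈ 0.1330.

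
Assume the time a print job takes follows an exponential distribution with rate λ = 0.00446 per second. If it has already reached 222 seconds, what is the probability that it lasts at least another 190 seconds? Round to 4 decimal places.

P(X > s+t | X > s) = e^(−λ(s+t))/e^(−λs) = e^(−λt), independent of s = 222.
P(X > 190) = e^(−0.8474) ≈ 0.4285.

0.4285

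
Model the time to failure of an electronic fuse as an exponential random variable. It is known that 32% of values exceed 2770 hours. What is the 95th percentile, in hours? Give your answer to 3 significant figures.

7280

e^(−λ·2770) = 0.32 ⇒ λ = −ln(0.32)/2770 = 0.000411348.
95th percentile: 1 − e^(−λt) = 0.95, t = −ln(0.05)/λ = 7282.72 hours.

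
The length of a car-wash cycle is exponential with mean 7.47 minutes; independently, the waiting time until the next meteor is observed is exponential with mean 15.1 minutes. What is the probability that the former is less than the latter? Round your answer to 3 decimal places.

0.669

λ_1 = 1/7.47 = 0.133869, λ_2 = 1/15.1 = 0.0662252.
For independent exponentials, P(the former < the latter) = λ_1/(λ_1+λ_2) = 0.133869/0.200094 ≈ 0.669.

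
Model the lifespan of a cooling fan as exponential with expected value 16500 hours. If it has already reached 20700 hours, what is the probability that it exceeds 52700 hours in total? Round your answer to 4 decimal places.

0.1438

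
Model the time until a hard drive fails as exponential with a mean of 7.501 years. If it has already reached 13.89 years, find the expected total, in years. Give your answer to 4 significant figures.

21.39

The rate is λ = 1/7.501 = 0.133316 per year.
By memorylessness, E[X | X > 13.89] = 13.89 + 1/λ = 13.89 + 7.501 = 21.391 years.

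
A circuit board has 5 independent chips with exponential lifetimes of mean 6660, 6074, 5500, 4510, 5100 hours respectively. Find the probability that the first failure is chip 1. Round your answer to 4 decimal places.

Rates: λ_i = 1/mean_i → 0.00015015, 0.000164636, 0.000181818, 0.000221729, 0.000196078; Σλ = 0.000914412.
P(chip 1 first) = λ_1/Σλ = 0.00015015/0.000914412 ≈ 0.1642.

0.1642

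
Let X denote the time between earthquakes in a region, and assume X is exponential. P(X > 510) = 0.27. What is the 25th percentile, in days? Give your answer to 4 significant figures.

e^(−λ·510) = 0.27 ⇒ λ = −ln(0.27)/510 = 0.00256732.
25th percentile: 1 − e^(−λt) = 0.25, t = −ln(0.75)/λ = 112.055 days.

112.1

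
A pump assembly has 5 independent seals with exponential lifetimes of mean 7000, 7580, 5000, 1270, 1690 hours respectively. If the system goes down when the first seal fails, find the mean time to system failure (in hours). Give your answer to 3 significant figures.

539

The first failure time is exponential with rate Σλ_i = 1/7000 + 1/7580 + 1/5000 + 1/1270 + 1/1690 = 0.0018539 per hour.
E[min] = 1/Σλ = 1/0.0018539 = 539.403 hours.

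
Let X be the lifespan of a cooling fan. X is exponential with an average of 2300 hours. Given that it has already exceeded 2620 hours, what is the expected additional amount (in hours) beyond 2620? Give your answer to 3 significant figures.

2300

The rate is λ = 1/2300 = 0.000434783 per hour.
By memorylessness, the remaining amount past any threshold is again Exp(λ) with mean 1/λ = 2300 hours.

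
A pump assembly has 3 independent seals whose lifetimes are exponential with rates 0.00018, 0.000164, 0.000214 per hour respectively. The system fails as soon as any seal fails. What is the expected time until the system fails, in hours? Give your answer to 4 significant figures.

The time to first failure is exponential with rate Σλ = 0.00018 + 0.000164 + 0.000214 = 0.000558.
E[min] = 1/Σλ = 1/0.000558 = 1792.11 hours.

1792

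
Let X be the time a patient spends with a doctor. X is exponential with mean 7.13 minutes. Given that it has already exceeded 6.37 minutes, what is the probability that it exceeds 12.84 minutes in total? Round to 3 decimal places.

The rate is λ = 1/7.13 = 0.140252 per minute.
The exponential is memoryless, so the remaining time is again Exp(λ): the condition X > 6.37 is irrelevant.
P(X > 6.47) = e^(−0.90743) ≈ 0.404.

0.404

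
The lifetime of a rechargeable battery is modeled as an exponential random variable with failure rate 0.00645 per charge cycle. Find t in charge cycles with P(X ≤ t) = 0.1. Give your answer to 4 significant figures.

Set 1 − e^(−λt) = 0.1, so t = −ln(0.9)/λ = 0.10536/0.00645 ≈ 16.335 charge cycles.

16.33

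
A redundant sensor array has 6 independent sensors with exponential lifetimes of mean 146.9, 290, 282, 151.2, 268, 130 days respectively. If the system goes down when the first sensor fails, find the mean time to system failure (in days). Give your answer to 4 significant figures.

31.41

The first failure time is exponential with rate Σλ_i = 1/146.9 + 1/290 + 1/282 + 1/151.2 + 1/268 + 1/130 = 0.0318391 per day.
E[min] = 1/Σλ = 1/0.0318391 = 31.4079 days.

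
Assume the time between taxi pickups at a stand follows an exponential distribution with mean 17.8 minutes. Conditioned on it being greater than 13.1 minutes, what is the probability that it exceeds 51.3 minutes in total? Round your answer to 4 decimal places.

The rate is λ = 1/17.8 = 0.0561798 per minute.
P(X > s+t | X > s) = e^(−λ(s+t))/e^(−λs) = e^(−λt), independent of s = 13.1.
P(X > 38.2) = e^(−2.1461) ≈ 0.1169.

0.1169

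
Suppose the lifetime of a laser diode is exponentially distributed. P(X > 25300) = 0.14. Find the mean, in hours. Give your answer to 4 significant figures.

12870

e^(−λ·25300) = 0.14 ⇒ λ = −ln(0.14)/25300 = 0.000077712.
Mean = 1/λ = 12868 hours.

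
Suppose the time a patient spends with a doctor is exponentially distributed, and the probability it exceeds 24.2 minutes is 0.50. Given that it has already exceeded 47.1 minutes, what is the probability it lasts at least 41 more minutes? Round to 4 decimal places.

From e^(−λ·24.2) = 0.50, λ = −ln(0.50)/24.2 = 0.0286424.
Memoryless: P(X > 47.1+41 | X > 47.1) = P(X > 41) = e^(−0.0286424·41) ≈ 0.3090.

0.3090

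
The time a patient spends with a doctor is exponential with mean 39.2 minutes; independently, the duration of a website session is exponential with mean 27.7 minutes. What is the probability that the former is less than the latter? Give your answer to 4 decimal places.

0.4141

λ_1 = 1/39.2 = 0.0255102, λ_2 = 1/27.7 = 0.0361011.
For independent exponentials, P(the former < the latter) = λ_1/(λ_1+λ_2) = 0.0255102/0.0616113 ≈ 0.4141.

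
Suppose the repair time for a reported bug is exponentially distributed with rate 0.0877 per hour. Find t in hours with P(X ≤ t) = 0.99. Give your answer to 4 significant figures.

Set 1 − e^(−λt) = 0.99, so t = −ln(0.01)/λ = 4.6052/0.0877 ≈ 52.5105 hours.

52.51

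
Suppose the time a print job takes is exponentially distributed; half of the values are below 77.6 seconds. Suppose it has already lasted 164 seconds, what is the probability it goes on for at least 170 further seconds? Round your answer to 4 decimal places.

0.2190

For an exponential, median = ln(2)/λ, so λ = ln 2 / 77.6 = 0.00893231 per second.
The exponential is memoryless, so the remaining time is again Exp(λ): the condition X > 164 is irrelevant.
P(X > 170) = e^(−1.5185) ≈ 0.2190.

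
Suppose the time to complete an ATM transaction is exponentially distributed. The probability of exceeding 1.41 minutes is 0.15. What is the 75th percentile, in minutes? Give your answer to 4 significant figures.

e^(−λ·1.41) = 0.15 ⇒ λ = −ln(0.15)/1.41 = 1.34548.
75th percentile: 1 − e^(−λt) = 0.75, t = −ln(0.25)/λ = 1.03034 minutes.

1.030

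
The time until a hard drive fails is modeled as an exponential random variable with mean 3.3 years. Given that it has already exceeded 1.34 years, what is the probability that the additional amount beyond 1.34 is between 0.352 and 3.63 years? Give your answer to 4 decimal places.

The rate is λ = 1/3.3 = 0.30303 per year.
Memoryless: the residual past 1.34 is again Exp(λ).
P(0.352 < residual < 3.63) = e^(−λ·0.352) − e^(−λ·3.63) = 0.89883 − 0.33287 ≈ 0.5660.

0.5660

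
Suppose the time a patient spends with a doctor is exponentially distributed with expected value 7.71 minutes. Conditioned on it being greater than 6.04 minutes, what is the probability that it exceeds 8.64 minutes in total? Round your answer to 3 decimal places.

0.714

The rate is λ = 1/7.71 = 0.129702 per minute.
The exponential is memoryless, so the remaining time is again Exp(λ): the condition X > 6.04 is irrelevant.
P(X > 2.6) = e^(−0.33722) ≈ 0.714.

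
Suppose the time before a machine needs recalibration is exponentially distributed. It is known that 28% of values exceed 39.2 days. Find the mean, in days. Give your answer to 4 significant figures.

e^(−λ·39.2) = 0.28 ⇒ λ = −ln(0.28)/39.2 = 0.0324736.
Mean = 1/λ = 30.7942 days.

30.79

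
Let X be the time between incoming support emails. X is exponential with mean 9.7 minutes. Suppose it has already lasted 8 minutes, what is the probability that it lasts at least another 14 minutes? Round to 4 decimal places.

0.2361

The rate is λ = 1/9.7 = 0.103093 per minute.
By the memoryless property, P(X > 8+14 | X > 8) = P(X > 14).
P(X > 14) = e^(−1.4433) ≈ 0.2361.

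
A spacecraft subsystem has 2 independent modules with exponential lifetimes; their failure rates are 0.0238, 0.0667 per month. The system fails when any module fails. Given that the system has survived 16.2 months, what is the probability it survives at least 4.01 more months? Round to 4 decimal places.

0.6957

Time to first failure ~ Exp(Σλ) with Σλ = 0.0905.
By memorylessness, P(T > 16.2+4.01 | T > 16.2) = P(T > 4.01) = e^(−0.0905·4.01) ≈ 0.6957.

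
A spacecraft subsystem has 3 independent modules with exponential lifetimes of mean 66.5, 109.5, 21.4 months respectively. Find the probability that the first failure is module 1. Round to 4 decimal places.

0.2121

Rates: λ_i = 1/mean_i → 0.0150376, 0.00913242, 0.046729; Σλ = 0.070899.
P(module 1 first) = λ_1/Σλ = 0.0150376/0.070899 ≈ 0.2121.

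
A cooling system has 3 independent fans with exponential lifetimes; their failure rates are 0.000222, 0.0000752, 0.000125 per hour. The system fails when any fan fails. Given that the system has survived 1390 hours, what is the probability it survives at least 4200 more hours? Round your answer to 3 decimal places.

Time to first failure ~ Exp(Σλ) with Σλ = 0.0004222.
By memorylessness, P(T > 1390+4200 | T > 1390) = P(T > 4200) = e^(−0.0004222·4200) ≈ 0.170.

0.170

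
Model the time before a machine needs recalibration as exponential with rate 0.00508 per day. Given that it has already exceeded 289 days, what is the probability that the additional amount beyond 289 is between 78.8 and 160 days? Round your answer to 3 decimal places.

0.227

Memoryless: the residual past 289 is again Exp(λ).
P(78.8 < residual < 160) = e^(−λ·78.8) − e^(−λ·160) = 0.67012 − 0.44361 ≈ 0.227.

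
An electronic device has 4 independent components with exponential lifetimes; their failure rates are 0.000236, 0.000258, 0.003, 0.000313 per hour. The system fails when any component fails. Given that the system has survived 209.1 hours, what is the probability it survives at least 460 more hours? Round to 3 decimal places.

Time to first failure ~ Exp(Σλ) with Σλ = 0.003807.
By memorylessness, P(T > 209.1+460 | T > 209.1) = P(T > 460) = e^(−0.003807·460) ≈ 0.174.

0.174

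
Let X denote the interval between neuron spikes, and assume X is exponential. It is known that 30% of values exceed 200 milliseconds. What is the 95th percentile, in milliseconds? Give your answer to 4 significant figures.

497.6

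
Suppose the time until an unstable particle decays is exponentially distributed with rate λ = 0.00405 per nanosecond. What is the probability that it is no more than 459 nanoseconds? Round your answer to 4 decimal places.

0.8442

P(X ≤ 459) = 1 − e^(−λ·459) = 1 − e^(−1.8589) ≈ 0.8442.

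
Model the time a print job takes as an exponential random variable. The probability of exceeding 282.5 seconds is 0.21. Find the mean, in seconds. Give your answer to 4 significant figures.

e^(−λ·282.5) = 0.21 ⇒ λ = −ln(0.21)/282.5 = 0.00552442.
Mean = 1/λ = 181.015 seconds.

181.0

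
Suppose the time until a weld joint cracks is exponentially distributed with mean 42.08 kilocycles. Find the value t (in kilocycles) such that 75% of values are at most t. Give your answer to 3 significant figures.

58.3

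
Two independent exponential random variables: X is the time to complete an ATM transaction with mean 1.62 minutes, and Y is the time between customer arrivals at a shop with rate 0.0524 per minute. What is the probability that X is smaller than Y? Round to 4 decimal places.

λ_1 = 1/1.62 = 0.617284, λ_2 = 0.0524.
For independent exponentials, P(X < Y) = λ_1/(λ_1+λ_2) = 0.617284/0.669684 ≈ 0.9218.

0.9218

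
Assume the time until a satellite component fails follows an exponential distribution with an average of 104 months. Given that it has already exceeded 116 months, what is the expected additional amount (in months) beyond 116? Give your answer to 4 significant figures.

104.0

The rate is λ = 1/104 = 0.00961538 per month.
By memorylessness, the remaining amount past any threshold is again Exp(λ) with mean 1/λ = 104 months.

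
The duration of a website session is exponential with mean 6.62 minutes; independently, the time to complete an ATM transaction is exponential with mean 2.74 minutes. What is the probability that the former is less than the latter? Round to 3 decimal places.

0.293

λ_1 = 1/6.62 = 0.151057, λ_2 = 1/2.74 = 0.364964.
For independent exponentials, P(the former < the latter) = λ_1/(λ_1+λ_2) = 0.151057/0.516021 ≈ 0.293.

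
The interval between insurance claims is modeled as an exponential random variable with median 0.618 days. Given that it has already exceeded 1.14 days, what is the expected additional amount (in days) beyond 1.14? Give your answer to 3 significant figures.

0.892

For an exponential, median = ln(2)/λ, so λ = ln 2 / 0.618 = 1.1216 per day.
By memorylessness, the remaining amount past any threshold is again Exp(λ) with mean 1/λ = 0.891586 days.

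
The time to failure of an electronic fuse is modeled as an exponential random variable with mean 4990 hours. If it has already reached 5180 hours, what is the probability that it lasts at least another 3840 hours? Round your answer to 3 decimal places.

0.463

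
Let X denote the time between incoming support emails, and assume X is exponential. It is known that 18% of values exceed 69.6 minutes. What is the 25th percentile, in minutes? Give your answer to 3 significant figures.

e^(−λ·69.6) = 0.18 ⇒ λ = −ln(0.18)/69.6 = 0.0246379.
25th percentile: 1 − e^(−λt) = 0.25, t = −ln(0.75)/λ = 11.6764 minutes.

11.7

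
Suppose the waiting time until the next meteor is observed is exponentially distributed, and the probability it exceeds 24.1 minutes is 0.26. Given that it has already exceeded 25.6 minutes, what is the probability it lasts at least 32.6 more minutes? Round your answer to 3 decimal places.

From e^(−λ·24.1) = 0.26, λ = −ln(0.26)/24.1 = 0.0558952.
Memoryless: P(X > 25.6+32.6 | X > 25.6) = P(X > 32.6) = e^(−0.0558952·32.6) ≈ 0.162.

0.162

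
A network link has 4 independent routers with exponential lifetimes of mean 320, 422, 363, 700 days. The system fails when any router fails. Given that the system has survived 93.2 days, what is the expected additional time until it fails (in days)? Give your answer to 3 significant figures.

First-failure rate Σλ = 1/320 + 1/422 + 1/363 + 1/700 = 0.00967806.
By memorylessness the expected residual is 1/Σλ = 103.326 days, regardless of the 93.2 already elapsed.

103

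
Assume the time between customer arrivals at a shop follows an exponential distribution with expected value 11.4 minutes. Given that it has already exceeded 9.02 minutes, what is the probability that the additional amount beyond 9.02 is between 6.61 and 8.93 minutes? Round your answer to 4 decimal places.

0.1031

The rate is λ = 1/11.4 = 0.0877193 per minute.
Memoryless: the residual past 9.02 is again Exp(λ).
P(6.61 < residual < 8.93) = e^(−λ·6.61) − e^(−λ·8.93) = 0.56000 − 0.45688 ≈ 0.1031.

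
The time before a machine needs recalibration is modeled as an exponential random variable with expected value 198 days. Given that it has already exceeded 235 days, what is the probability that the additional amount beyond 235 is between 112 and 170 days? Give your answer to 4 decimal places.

The rate is λ = 1/198 = 0.00505051 per day.
Memoryless: the residual past 235 is again Exp(λ).
P(112 < residual < 170) = e^(−λ·112) − e^(−λ·170) = 0.56799 − 0.42376 ≈ 0.1442.

0.1442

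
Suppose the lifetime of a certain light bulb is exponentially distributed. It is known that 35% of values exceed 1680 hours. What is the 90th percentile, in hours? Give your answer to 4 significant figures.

3685

e^(−λ·1680) = 0.35 ⇒ λ = −ln(0.35)/1680 = 0.000624894.
90th percentile: 1 − e^(−λt) = 0.9, t = −ln(0.1)/λ = 3684.76 hours.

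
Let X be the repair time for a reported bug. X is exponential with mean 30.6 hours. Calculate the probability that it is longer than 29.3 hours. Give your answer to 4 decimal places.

0.3838

The rate is λ = 1/30.6 = 0.0326797 per hour.
P(X > 29.3) = e^(−λ·29.3) = e^(−0.95752) ≈ 0.3838.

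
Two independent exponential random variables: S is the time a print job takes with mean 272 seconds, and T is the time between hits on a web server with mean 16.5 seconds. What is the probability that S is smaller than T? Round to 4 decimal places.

0.0572

λ_1 = 1/272 = 0.00367647, λ_2 = 1/16.5 = 0.0606061.
For independent exponentials, P(S < T) = λ_1/(λ_1+λ_2) = 0.00367647/0.0642825 ≈ 0.0572.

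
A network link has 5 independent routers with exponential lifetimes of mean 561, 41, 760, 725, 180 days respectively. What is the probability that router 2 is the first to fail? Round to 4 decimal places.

Rates: λ_i = 1/mean_i → 0.00178253, 0.0243902, 0.00131579, 0.00137931, 0.00555556; Σλ = 0.0344234.
P(router 2 first) = λ_2/Σλ = 0.0243902/0.0344234 ≈ 0.7085.

0.7085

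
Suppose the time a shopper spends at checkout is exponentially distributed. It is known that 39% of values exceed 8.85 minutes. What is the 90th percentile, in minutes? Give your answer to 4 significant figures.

e^(−λ·8.85) = 0.39 ⇒ λ = −ln(0.39)/8.85 = 0.106396.
90th percentile: 1 − e^(−λt) = 0.9, t = −ln(0.1)/λ = 21.6416 minutes.

21.64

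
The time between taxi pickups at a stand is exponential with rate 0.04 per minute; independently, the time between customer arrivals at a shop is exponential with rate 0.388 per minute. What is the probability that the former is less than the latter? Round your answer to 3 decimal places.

0.093

λ_1 = 0.04, λ_2 = 0.388.
For independent exponentials, P(the former < the latter) = λ_1/(λ_1+λ_2) = 0.04/0.428 ≈ 0.093.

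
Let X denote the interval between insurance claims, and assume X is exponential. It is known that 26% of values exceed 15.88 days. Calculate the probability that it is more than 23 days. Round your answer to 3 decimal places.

e^(−λ·15.88) = 0.26 ⇒ λ = −ln(0.26)/15.88 = 0.0848283.
P(X > 23) = e^(−0.0848283·23) = e^(−1.9511) ≈ 0.142.

0.142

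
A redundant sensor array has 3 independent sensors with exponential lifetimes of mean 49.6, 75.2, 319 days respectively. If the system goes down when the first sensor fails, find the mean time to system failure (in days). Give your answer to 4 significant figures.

27.33

The first failure time is exponential with rate Σλ_i = 1/49.6 + 1/75.2 + 1/319 = 0.036594 per day.
E[min] = 1/Σλ = 1/0.036594 = 27.3269 days.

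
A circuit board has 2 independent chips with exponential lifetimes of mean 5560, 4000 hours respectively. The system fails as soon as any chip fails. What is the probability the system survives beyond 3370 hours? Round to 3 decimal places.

The first failure time is exponential with rate Σλ_i = 1/5560 + 1/4000 = 0.000429856 per hour.
P(min > 3370) = e^(−0.000429856·3370) = e^(−1.4486) ≈ 0.235.

0.235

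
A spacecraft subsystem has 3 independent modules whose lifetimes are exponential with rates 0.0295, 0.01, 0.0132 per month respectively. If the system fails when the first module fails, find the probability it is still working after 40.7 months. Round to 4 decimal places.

The time to first failure is exponential with rate Σλ = 0.0295 + 0.01 + 0.0132 = 0.0527.
P(min > 40.7) = e^(−0.0527·40.7) = e^(−2.1449) ≈ 0.1171.

0.1171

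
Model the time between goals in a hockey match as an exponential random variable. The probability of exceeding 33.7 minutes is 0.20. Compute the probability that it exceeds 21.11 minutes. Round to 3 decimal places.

e^(−λ·33.7) = 0.20 ⇒ λ = −ln(0.20)/33.7 = 0.0477578.
P(X > 21.11) = e^(−0.0477578·21.11) = e^(−1.0082) ≈ 0.365.

0.365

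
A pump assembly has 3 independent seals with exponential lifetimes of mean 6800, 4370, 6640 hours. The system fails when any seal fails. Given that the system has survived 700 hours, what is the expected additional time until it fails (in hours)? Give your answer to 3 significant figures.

First-failure rate Σλ = 1/6800 + 1/4370 + 1/6640 = 0.000526494.
By memorylessness the expected residual is 1/Σλ = 1899.36 hours, regardless of the 700 already elapsed.

1900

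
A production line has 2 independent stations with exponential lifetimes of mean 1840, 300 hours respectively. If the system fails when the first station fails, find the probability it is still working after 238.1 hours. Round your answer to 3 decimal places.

0.397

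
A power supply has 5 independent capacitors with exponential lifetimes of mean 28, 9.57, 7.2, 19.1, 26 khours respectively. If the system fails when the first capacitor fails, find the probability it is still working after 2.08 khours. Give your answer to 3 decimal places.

0.463

The first failure time is exponential with rate Σλ_i = 1/28 + 1/9.57 + 1/7.2 + 1/19.1 + 1/26 = 0.369914 per khour.
P(min > 2.08) = e^(−0.369914·2.08) = e^(−0.76942) ≈ 0.463.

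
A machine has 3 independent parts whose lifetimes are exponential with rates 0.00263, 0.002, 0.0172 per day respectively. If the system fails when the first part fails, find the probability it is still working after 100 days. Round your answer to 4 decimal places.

0.1127

The time to first failure is exponential with rate Σλ = 0.00263 + 0.002 + 0.0172 = 0.02183.
P(min > 100) = e^(−0.02183·100) = e^(−2.183) ≈ 0.1127.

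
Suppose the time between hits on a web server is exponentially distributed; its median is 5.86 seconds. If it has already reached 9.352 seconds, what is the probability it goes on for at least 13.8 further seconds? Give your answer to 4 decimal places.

For an exponential, median = ln(2)/λ, so λ = ln 2 / 5.86 = 0.118285 per second.
By the memoryless property, P(X > 9.352+13.8 | X > 9.352) = P(X > 13.8).
P(X > 13.8) = e^(−1.6323) ≈ 0.1955.

0.1955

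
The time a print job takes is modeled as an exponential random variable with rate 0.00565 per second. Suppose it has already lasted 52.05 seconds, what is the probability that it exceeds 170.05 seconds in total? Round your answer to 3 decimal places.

0.513

The exponential is memoryless, so the remaining time is again Exp(λ): the condition X > 52.05 is irrelevant.
P(X > 118) = e^(−0.6667) ≈ 0.513.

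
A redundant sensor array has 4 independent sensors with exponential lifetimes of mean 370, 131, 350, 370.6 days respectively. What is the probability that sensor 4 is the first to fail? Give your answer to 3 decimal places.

Rates: λ_i = 1/mean_i → 0.0027027, 0.00763359, 0.00285714, 0.00269833; Σλ = 0.0158918.
P(sensor 4 first) = λ_4/Σλ = 0.00269833/0.0158918 ≈ 0.170.

0.170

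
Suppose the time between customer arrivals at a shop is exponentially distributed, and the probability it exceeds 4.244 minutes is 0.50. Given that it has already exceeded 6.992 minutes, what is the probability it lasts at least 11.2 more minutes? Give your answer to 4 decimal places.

From e^(−λ·4.244) = 0.50, λ = −ln(0.50)/4.244 = 0.163324.
Memoryless: P(X > 6.992+11.2 | X > 6.992) = P(X > 11.2) = e^(−0.163324·11.2) ≈ 0.1605.

0.1605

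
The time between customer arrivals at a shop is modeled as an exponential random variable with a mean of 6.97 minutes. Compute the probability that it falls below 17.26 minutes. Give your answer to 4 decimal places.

0.9159

The rate is λ = 1/6.97 = 0.143472 per minute.
P(X ≤ 17.26) = 1 − e^(−λ·17.26) = 1 − e^(−2.4763) ≈ 0.9159.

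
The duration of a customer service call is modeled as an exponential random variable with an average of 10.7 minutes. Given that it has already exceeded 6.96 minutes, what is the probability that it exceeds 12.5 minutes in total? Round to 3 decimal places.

The rate is λ = 1/10.7 = 0.0934579 per minute.
By the memoryless property, P(X > 6.96+5.54 | X > 6.96) = P(X > 5.54).
P(X > 5.54) = e^(−0.51776) ≈ 0.596.

0.596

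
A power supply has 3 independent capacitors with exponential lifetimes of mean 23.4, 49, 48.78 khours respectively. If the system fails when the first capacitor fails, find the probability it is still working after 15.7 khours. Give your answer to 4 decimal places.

The first failure time is exponential with rate Σλ_i = 1/23.4 + 1/49 + 1/48.78 = 0.0836434 per khour.
P(min > 15.7) = e^(−0.0836434·15.7) = e^(−1.3132) ≈ 0.2690.

0.2690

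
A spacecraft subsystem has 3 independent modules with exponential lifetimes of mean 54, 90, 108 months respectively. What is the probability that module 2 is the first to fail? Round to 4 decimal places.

Rates: λ_i = 1/mean_i → 0.0185185, 0.0111111, 0.00925926; Σλ = 0.0388889.
P(module 2 first) = λ_2/Σλ = 0.0111111/0.0388889 ≈ 0.2857.

0.2857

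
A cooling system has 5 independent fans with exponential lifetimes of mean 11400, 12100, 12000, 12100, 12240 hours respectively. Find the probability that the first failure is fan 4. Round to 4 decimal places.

0.1977

Rates: λ_i = 1/mean_i → 0.0000877193, 0.0000826446, 0.0000833333, 0.0000826446, 0.0000816993; Σλ = 0.000418041.
P(fan 4 first) = λ_4/Σλ = 0.0000826446/0.000418041 ≈ 0.1977.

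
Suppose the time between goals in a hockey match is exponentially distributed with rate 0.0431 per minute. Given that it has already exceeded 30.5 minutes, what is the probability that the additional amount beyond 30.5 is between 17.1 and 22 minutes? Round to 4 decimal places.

Memoryless: the residual past 30.5 is again Exp(λ).
P(17.1 < residual < 22) = e^(−λ·17.1) − e^(−λ·22) = 0.47854 − 0.38744 ≈ 0.0911.

0.0911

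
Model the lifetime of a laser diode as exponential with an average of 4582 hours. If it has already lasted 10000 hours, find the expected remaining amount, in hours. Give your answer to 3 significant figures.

The rate is λ = 1/4582 = 0.000218245 per hour.
By memorylessness, the remaining amount past any threshold is again Exp(λ) with mean 1/λ = 4582 hours.

4580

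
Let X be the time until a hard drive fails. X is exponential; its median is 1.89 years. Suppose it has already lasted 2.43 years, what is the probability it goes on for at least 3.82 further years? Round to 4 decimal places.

0.2464

For an exponential, median = ln(2)/λ, so λ = ln 2 / 1.89 = 0.366745 per year.
By the memoryless property, P(X > 2.43+3.82 | X > 2.43) = P(X > 3.82).
P(X > 3.82) = e^(−1.401) ≈ 0.2464.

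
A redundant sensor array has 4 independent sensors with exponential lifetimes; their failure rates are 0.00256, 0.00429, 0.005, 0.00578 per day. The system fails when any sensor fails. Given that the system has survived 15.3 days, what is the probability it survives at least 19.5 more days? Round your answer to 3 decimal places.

0.709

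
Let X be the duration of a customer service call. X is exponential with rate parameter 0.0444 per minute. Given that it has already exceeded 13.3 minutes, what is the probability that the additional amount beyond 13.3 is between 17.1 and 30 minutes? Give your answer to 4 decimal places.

Memoryless: the residual past 13.3 is again Exp(λ).
P(17.1 < residual < 30) = e^(−λ·17.1) − e^(−λ·30) = 0.46802 − 0.26395 ≈ 0.2041.

0.2041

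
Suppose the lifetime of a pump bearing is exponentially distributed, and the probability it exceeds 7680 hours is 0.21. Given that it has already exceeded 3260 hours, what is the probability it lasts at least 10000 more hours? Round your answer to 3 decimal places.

0.131

From e^(−λ·7680) = 0.21, λ = −ln(0.21)/7680 = 0.000203209.
Memoryless: P(X > 3260+10000 | X > 3260) = P(X > 10000) = e^(−0.000203209·10000) ≈ 0.131.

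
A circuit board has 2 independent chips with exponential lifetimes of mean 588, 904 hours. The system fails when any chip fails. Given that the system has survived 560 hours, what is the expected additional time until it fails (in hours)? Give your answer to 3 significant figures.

First-failure rate Σλ = 1/588 + 1/904 = 0.00280687.
By memorylessness the expected residual is 1/Σλ = 356.268 hours, regardless of the 560 already elapsed.

356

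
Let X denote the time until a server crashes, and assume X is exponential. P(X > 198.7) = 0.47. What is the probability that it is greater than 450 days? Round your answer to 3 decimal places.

e^(−λ·198.7) = 0.47 ⇒ λ = −ln(0.47)/198.7 = 0.00379981.
P(X > 450) = e^(−0.00379981·450) = e^(−1.7099) ≈ 0.181.

0.181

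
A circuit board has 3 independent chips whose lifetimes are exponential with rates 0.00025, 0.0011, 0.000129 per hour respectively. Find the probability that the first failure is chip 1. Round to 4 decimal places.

0.1690

The time to first failure is exponential with rate Σλ = 0.00025 + 0.0011 + 0.000129 = 0.001479.
P(chip 1 first) = λ_1/Σλ = 0.00025/0.001479 ≈ 0.1690.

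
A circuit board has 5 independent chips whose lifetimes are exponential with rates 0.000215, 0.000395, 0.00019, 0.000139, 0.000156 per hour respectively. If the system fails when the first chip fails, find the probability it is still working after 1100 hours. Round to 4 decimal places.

0.2998

The time to first failure is exponential with rate Σλ = 0.000215 + 0.000395 + 0.00019 + 0.000139 + 0.000156 = 0.001095.
P(min > 1100) = e^(−0.001095·1100) = e^(−1.2045) ≈ 0.2998.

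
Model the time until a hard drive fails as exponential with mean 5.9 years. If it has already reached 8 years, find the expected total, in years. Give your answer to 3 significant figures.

The rate is λ = 1/5.9 = 0.169492 per year.
By memorylessness, E[X | X > 8] = 8 + 1/λ = 8 + 5.9 = 13.9 years.

13.9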